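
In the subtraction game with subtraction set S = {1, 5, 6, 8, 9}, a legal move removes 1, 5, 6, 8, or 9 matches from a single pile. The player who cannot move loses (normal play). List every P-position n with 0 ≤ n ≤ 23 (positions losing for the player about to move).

0, 2, 4, 14, 16, 18

G(0) = 0
G(1) = mex{0} = 1
G(2) = mex{1} = 0
G(3) = mex{0} = 1
G(4) = mex{1} = 0
G(5) = mex{0,0} = 1
G(6) = mex{1,1,0} = 2
G(7) = mex{2,0,1} = 3
G(8) = mex{3,1,0,0} = 2
G(9) = mex{2,0,1,1,0} = 3
G(10) = mex{3,1,0,0,1} = 2
G(11) = mex{2,2,1,1,0} = 3
G(12) = mex{3,3,2,0,1} = 4
G(13) = mex{4,2,3,1,0} = 5
G(14) = mex{5,3,2,2,1} = 0
G(15) = mex{0,2,3,3,2} = 1
G(16) = mex{1,3,2,2,3} = 0
G(17) = mex{0,4,3,3,2} = 1
G(18) = mex{1,5,4,2,3} = 0
G(19) = mex{0,0,5,3,2} = 1
G(20) = mex{1,1,0,4,3} = 2
G(21) = mex{2,0,1,5,4} = 3
G(22) = mex{3,1,0,0,5} = 2
G(23) = mex{2,0,1,1,0} = 3
P-positions are exactly the n with G(n) = 0.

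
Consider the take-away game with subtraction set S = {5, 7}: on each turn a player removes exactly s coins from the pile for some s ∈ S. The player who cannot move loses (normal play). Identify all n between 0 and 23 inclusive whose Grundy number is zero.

0, 1, 2, 3, 4, 12, 13, 14, 15, 16

G(0) = 0
G(1) = mex{} = 0
G(2) = mex{} = 0
G(3) = mex{} = 0
G(4) = mex{} = 0
G(5) = mex{0} = 1
G(6) = mex{0} = 1
G(7) = mex{0,0} = 1
G(8) = mex{0,0} = 1
G(9) = mex{0,0} = 1
G(10) = mex{1,0} = 2
G(11) = mex{1,0} = 2
G(12) = mex{1,1} = 0
G(13) = mex{1,1} = 0
G(14) = mex{1,1} = 0
G(15) = mex{2,1} = 0
G(16) = mex{2,1} = 0
G(17) = mex{0,2} = 1
G(18) = mex{0,2} = 1
G(19) = mex{0,0} = 1
G(20) = mex{0,0} = 1
G(21) = mex{0,0} = 1
G(22) = mex{1,0} = 2
G(23) = mex{1,0} = 2
P-positions are exactly the n with G(n) = 0.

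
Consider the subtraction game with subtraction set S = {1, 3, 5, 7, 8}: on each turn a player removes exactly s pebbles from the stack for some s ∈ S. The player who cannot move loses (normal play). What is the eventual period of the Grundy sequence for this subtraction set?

15

n :  0  1  2  3  4  5  6  7  8  9 10 11 12 13 14 15 16 17 18 19 20 21 22 23 24 25 26 27 28 29 30 31
G :  0  1  0  1  0  1  0  1  2  3  2  3  2  3  2  0  1  0  1  0  1  0  1  2  3  2  3  2  3  2  0  1
G(n+15) = G(n) holds for n = 0,…,7 (a full window of length max(S) = 8), so the sequence is purely periodic with period 15.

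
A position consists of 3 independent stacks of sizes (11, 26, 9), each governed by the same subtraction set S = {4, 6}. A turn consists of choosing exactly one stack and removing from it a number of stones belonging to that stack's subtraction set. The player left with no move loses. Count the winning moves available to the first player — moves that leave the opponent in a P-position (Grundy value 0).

All stacks use S = {4, 6}:
G(0) = 0
G(1) = mex{} = 0
G(2) = mex{} = 0
G(3) = mex{} = 0
G(4) = mex{0} = 1
G(5) = mex{0} = 1
G(6) = mex{0,0} = 1
G(7) = mex{0,0} = 1
G(8) = mex{1,0} = 2
G(9) = mex{1,0} = 2
G(10) = mex{1,1} = 0
G(11) = mex{1,1} = 0
G(12) = mex{2,1} = 0
G(13) = mex{2,1} = 0
G(14) = mex{0,2} = 1
G(15) = mex{0,2} = 1
G(16) = mex{0,0} = 1
G(17) = mex{0,0} = 1
G(18) = mex{1,0} = 2
G(19) = mex{1,0} = 2
G(20) = mex{1,1} = 0
G(21) = mex{1,1} = 0
G(22) = mex{2,1} = 0
G(23) = mex{2,1} = 0
G(24) = mex{0,2} = 1
G(25) = mex{0,2} = 1
G(26) = mex{0,0} = 1
Stack A: G(11) = 0.
Stack B: G(26) = 1.
Stack C: G(9) = 2.
Combined Grundy value = 0 ⊕ 1 ⊕ 2 = 3.
A winning move leaves total XOR = 0, i.e. changes one component's Grundy value g to g ⊕ X where X is the current total.
Stack A: need g' = 0⊕3 = 3. Options: 11−4→G=1, 11−6→G=1. Hits: 0.
Stack B: need g' = 1⊕3 = 2. Options: 26−4→G=0, 26−6→G=0. Hits: 0.
Stack C: need g' = 2⊕3 = 1. Options: 9−4→G=1, 9−6→G=0. Hits: 1.

1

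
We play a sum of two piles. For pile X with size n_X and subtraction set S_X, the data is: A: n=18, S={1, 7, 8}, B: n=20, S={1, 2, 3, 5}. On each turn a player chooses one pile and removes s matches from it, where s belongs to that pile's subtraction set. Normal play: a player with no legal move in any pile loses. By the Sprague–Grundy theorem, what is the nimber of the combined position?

Pile A, S = {1, 7, 8}:
n :  0  1  2  3  4  5  6  7  8  9 10 11 12 13 14 15 16 17 18
G :  0  1  0  1  0  1  0  1  2  3  2  3  2  3  2  0  1  0  1
G_A(18) = 1.
Pile B, S = {1, 2, 3, 5}:
n :  0  1  2  3  4  5  6  7  8  9 10 11 12 13 14 15 16 17 18 19 20
G :  0  1  2  3  0  1  2  3  0  1  2  3  0  1  2  3  0  1  2  3  0
G_B(20) = 0.
Combined Grundy value = 1 ⊕ 0 = 1.

1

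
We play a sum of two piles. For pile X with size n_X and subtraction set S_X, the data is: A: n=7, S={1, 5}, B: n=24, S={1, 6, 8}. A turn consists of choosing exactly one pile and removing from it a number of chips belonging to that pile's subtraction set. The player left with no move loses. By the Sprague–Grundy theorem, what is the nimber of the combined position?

Pile A, S = {1, 5}:
n : 0 1 2 3 4 5 6 7
G : 0 1 0 1 0 1 0 1
G_A(7) = 1.
Pile B, S = {1, 6, 8}:
G(0) = 0
G(1) = mex{0} = 1
G(2) = mex{1} = 0
G(3) = mex{0} = 1
G(4) = mex{1} = 0
G(5) = mex{0} = 1
G(6) = mex{1,0} = 2
G(7) = mex{2,1} = 0
G(8) = mex{0,0,0} = 1
G(9) = mex{1,1,1} = 0
G(10) = mex{0,0,0} = 1
G(11) = mex{1,1,1} = 0
G(12) = mex{0,2,0} = 1
G(13) = mex{1,0,1} = 2
G(14) = mex{2,1,2} = 0
G(15) = mex{0,0,0} = 1
G(16) = mex{1,1,1} = 0
G(17) = mex{0,0,0} = 1
G(18) = mex{1,1,1} = 0
G(19) = mex{0,2,0} = 1
G(20) = mex{1,0,1} = 2
G(21) = mex{2,1,2} = 0
G(22) = mex{0,0,0} = 1
G(23) = mex{1,1,1} = 0
G(24) = mex{0,0,0} = 1
G_B(24) = 1.
Combined Grundy value = 1 ⊕ 1 = 0.

0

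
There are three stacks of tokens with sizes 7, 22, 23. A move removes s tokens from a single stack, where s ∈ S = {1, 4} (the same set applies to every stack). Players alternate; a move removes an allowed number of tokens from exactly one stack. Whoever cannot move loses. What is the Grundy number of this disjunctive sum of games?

All stacks use S = {1, 4}:
G(0) = 0
G(1) = mex{0} = 1
G(2) = mex{1} = 0
G(3) = mex{0} = 1
G(4) = mex{1,0} = 2
G(5) = mex{2,1} = 0
G(6) = mex{0,0} = 1
G(7) = mex{1,1} = 0
G(8) = mex{0,2} = 1
G(9) = mex{1,0} = 2
G(10) = mex{2,1} = 0
G(11) = mex{0,0} = 1
G(12) = mex{1,1} = 0
G(13) = mex{0,2} = 1
G(14) = mex{1,0} = 2
G(15) = mex{2,1} = 0
G(16) = mex{0,0} = 1
G(17) = mex{1,1} = 0
G(18) = mex{0,2} = 1
G(19) = mex{1,0} = 2
G(20) = mex{2,1} = 0
G(21) = mex{0,0} = 1
G(22) = mex{1,1} = 0
G(23) = mex{0,2} = 1
Stack A: G(7) = 0.
Stack B: G(22) = 0.
Stack C: G(23) = 1.
Combined Grundy value = 0 ⊕ 0 ⊕ 1 = 1.

1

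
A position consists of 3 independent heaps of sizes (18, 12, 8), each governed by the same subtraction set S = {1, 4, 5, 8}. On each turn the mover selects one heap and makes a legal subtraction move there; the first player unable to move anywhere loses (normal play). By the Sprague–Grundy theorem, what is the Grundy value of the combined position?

5

All heaps use S = {1, 4, 5, 8}:
n :  0  1  2  3  4  5  6  7  8  9 10 11 12 13 14 15 16 17 18
G :  0  1  0  1  2  3  2  3  4  0  1  0  1  2  3  2  3  4  0
Heap A: G(18) = 0.
Heap B: G(12) = 1.
Heap C: G(8) = 4.
Combined Grundy value = 0 ⊕ 1 ⊕ 4 = 5.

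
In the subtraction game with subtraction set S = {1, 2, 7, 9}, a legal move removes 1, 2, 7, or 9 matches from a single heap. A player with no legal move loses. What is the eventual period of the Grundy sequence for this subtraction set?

11

n :  0  1  2  3  4  5  6  7  8  9 10 11 12 13 14 15 16 17 18 19 20 21 22 23
G :  0  1  2  0  1  2  0  1  2  3  4  0  1  2  0  1  2  0  1  2  3  4  0  1
G(n+11) = G(n) holds for n = 0,…,8 (a full window of length max(S) = 9), so the sequence is purely periodic with period 11.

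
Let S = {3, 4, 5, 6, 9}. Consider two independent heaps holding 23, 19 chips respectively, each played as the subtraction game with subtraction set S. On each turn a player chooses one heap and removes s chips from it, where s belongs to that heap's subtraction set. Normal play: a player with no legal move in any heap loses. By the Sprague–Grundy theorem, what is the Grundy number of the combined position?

All heaps use S = {3, 4, 5, 6, 9}:
n :  0  1  2  3  4  5  6  7  8  9 10 11 12 13 14 15 16 17 18 19 20 21 22 23
G :  0  0  0  1  1  1  2  2  2  3  3  3  0  0  0  1  1  1  2  2  2  3  3  3
Heap A: G(23) = 3.
Heap B: G(19) = 2.
Combined Grundy value = 3 ⊕ 2 = 1.

1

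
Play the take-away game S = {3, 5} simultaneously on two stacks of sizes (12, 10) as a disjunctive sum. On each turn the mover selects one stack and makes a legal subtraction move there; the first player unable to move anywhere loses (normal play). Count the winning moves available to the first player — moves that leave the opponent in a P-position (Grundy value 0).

2

All stacks use S = {3, 5}:
G(0) = 0
G(1) = mex{} = 0
G(2) = mex{} = 0
G(3) = mex{0} = 1
G(4) = mex{0} = 1
G(5) = mex{0,0} = 1
G(6) = mex{1,0} = 2
G(7) = mex{1,0} = 2
G(8) = mex{1,1} = 0
G(9) = mex{2,1} = 0
G(10) = mex{2,1} = 0
G(11) = mex{0,2} = 1
G(12) = mex{0,2} = 1
Stack A: G(12) = 1.
Stack B: G(10) = 0.
Combined Grundy value = 1 ⊕ 0 = 1.
A winning move leaves total XOR = 0, i.e. changes one component's Grundy value g to g ⊕ X where X is the current total.
Stack A: need g' = 1⊕1 = 0. Options: 12−3→G=0, 12−5→G=2. Hits: 1.
Stack B: need g' = 0⊕1 = 1. Options: 10−3→G=2, 10−5→G=1. Hits: 1.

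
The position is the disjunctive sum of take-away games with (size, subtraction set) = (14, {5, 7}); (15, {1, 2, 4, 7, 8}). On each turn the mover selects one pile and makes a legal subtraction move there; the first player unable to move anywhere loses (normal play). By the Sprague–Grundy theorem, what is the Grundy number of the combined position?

0

Pile A, S = {5, 7}:
G(0) = 0
G(1) = mex{} = 0
G(2) = mex{} = 0
G(3) = mex{} = 0
G(4) = mex{} = 0
G(5) = mex{0} = 1
G(6) = mex{0} = 1
G(7) = mex{0,0} = 1
G(8) = mex{0,0} = 1
G(9) = mex{0,0} = 1
G(10) = mex{1,0} = 2
G(11) = mex{1,0} = 2
G(12) = mex{1,1} = 0
G(13) = mex{1,1} = 0
G(14) = mex{1,1} = 0
G_A(14) = 0.
Pile B, S = {1, 2, 4, 7, 8}:
n :  0  1  2  3  4  5  6  7  8  9 10 11 12 13 14 15
G :  0  1  2  0  1  2  0  1  2  0  1  2  0  1  2  0
G_B(15) = 0.
Combined Grundy value = 0 ⊕ 0 = 0.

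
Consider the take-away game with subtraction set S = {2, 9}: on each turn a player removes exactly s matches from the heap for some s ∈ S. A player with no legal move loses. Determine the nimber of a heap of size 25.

G(0) = 0
G(1) = mex{} = 0
G(2) = mex{0} = 1
G(3) = mex{0} = 1
G(4) = mex{1} = 0
G(5) = mex{1} = 0
G(6) = mex{0} = 1
G(7) = mex{0} = 1
G(8) = mex{1} = 0
G(9) = mex{1,0} = 2
G(10) = mex{0,0} = 1
G(11) = mex{2,1} = 0
G(12) = mex{1,1} = 0
G(13) = mex{0,0} = 1
G(14) = mex{0,0} = 1
G(15) = mex{1,1} = 0
G(16) = mex{1,1} = 0
G(17) = mex{0,0} = 1
G(18) = mex{0,2} = 1
G(19) = mex{1,1} = 0
G(20) = mex{1,0} = 2
G(21) = mex{0,0} = 1
G(22) = mex{2,1} = 0
G(23) = mex{1,1} = 0
G(24) = mex{0,0} = 1
G(25) = mex{0,0} = 1

1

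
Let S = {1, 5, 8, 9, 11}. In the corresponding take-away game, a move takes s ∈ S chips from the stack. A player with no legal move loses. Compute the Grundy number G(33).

1

n :  0  1  2  3  4  5  6  7  8  9 10 11 12 13 14 15 16 17 18 19 20 21 22 23 24 25 26 27 28 29 30 31 32 33
G :  0  1  0  1  0  1  0  1  2  3  2  3  2  3  2  3  0  1  0  1  0  1  0  1  2  3  2  3  2  3  2  3  0  1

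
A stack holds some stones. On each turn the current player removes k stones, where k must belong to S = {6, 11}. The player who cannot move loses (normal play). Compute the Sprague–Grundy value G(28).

1

G(0) = 0
G(1) = mex{} = 0
G(2) = mex{} = 0
G(3) = mex{} = 0
G(4) = mex{} = 0
G(5) = mex{} = 0
G(6) = mex{0} = 1
G(7) = mex{0} = 1
G(8) = mex{0} = 1
G(9) = mex{0} = 1
G(10) = mex{0} = 1
G(11) = mex{0,0} = 1
G(12) = mex{1,0} = 2
G(13) = mex{1,0} = 2
G(14) = mex{1,0} = 2
G(15) = mex{1,0} = 2
G(16) = mex{1,0} = 2
G(17) = mex{1,1} = 0
G(18) = mex{2,1} = 0
G(19) = mex{2,1} = 0
G(20) = mex{2,1} = 0
G(21) = mex{2,1} = 0
G(22) = mex{2,1} = 0
G(23) = mex{0,2} = 1
G(24) = mex{0,2} = 1
G(25) = mex{0,2} = 1
G(26) = mex{0,2} = 1
G(27) = mex{0,2} = 1
G(28) = mex{0,0} = 1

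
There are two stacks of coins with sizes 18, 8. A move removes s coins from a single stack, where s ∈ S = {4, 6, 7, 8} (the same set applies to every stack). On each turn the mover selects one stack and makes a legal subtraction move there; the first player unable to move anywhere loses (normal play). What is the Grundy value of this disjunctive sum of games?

All stacks use S = {4, 6, 7, 8}:
G(0) = 0
G(1) = mex{} = 0
G(2) = mex{} = 0
G(3) = mex{} = 0
G(4) = mex{0} = 1
G(5) = mex{0} = 1
G(6) = mex{0,0} = 1
G(7) = mex{0,0,0} = 1
G(8) = mex{1,0,0,0} = 2
G(9) = mex{1,0,0,0} = 2
G(10) = mex{1,1,0,0} = 2
G(11) = mex{1,1,1,0} = 2
G(12) = mex{2,1,1,1} = 0
G(13) = mex{2,1,1,1} = 0
G(14) = mex{2,2,1,1} = 0
G(15) = mex{2,2,2,1} = 0
G(16) = mex{0,2,2,2} = 1
G(17) = mex{0,2,2,2} = 1
G(18) = mex{0,0,2,2} = 1
Stack A: G(18) = 1.
Stack B: G(8) = 2.
Combined Grundy value = 1 ⊕ 2 = 3.

3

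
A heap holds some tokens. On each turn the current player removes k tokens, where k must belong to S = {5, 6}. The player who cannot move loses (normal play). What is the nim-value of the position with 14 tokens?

G(0) = 0
G(1) = mex{} = 0
G(2) = mex{} = 0
G(3) = mex{} = 0
G(4) = mex{} = 0
G(5) = mex{0} = 1
G(6) = mex{0,0} = 1
G(7) = mex{0,0} = 1
G(8) = mex{0,0} = 1
G(9) = mex{0,0} = 1
G(10) = mex{1,0} = 2
G(11) = mex{1,1} = 0
G(12) = mex{1,1} = 0
G(13) = mex{1,1} = 0
G(14) = mex{1,1} = 0

0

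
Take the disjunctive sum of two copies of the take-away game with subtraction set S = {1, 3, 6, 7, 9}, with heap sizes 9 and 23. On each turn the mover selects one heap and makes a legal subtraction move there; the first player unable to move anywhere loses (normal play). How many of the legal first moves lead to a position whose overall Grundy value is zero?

0

All heaps use S = {1, 3, 6, 7, 9}:
G(0) = 0
G(1) = mex{0} = 1
G(2) = mex{1} = 0
G(3) = mex{0,0} = 1
G(4) = mex{1,1} = 0
G(5) = mex{0,0} = 1
G(6) = mex{1,1,0} = 2
G(7) = mex{2,0,1,0} = 3
G(8) = mex{3,1,0,1} = 2
G(9) = mex{2,2,1,0,0} = 3
G(10) = mex{3,3,0,1,1} = 2
G(11) = mex{2,2,1,0,0} = 3
G(12) = mex{3,3,2,1,1} = 0
G(13) = mex{0,2,3,2,0} = 1
G(14) = mex{1,3,2,3,1} = 0
G(15) = mex{0,0,3,2,2} = 1
G(16) = mex{1,1,2,3,3} = 0
G(17) = mex{0,0,3,2,2} = 1
G(18) = mex{1,1,0,3,3} = 2
G(19) = mex{2,0,1,0,2} = 3
G(20) = mex{3,1,0,1,3} = 2
G(21) = mex{2,2,1,0,0} = 3
G(22) = mex{3,3,0,1,1} = 2
G(23) = mex{2,2,1,0,0} = 3
Heap A: G(9) = 3.
Heap B: G(23) = 3.
Combined Grundy value = 3 ⊕ 3 = 0.
A winning move leaves total XOR = 0, i.e. changes one component's Grundy value g to g ⊕ X where X is the current total.
Heap A: target g' = 3⊕0 = 3, but every legal move changes the Grundy value (mex property), so 0 moves.
Heap B: target g' = 3⊕0 = 3, but every legal move changes the Grundy value (mex property), so 0 moves.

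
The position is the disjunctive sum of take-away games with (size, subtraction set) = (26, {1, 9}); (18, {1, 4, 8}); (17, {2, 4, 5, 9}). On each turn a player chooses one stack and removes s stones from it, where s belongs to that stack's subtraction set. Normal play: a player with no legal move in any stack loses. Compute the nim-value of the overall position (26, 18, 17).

0

Stack A, S = {1, 9}:
G(0) = 0
G(1) = mex{0} = 1
G(2) = mex{1} = 0
G(3) = mex{0} = 1
G(4) = mex{1} = 0
G(5) = mex{0} = 1
G(6) = mex{1} = 0
G(7) = mex{0} = 1
G(8) = mex{1} = 0
G(9) = mex{0,0} = 1
G(10) = mex{1,1} = 0
G(11) = mex{0,0} = 1
G(12) = mex{1,1} = 0
G(13) = mex{0,0} = 1
G(14) = mex{1,1} = 0
G(15) = mex{0,0} = 1
G(16) = mex{1,1} = 0
G(17) = mex{0,0} = 1
G(18) = mex{1,1} = 0
G(19) = mex{0,0} = 1
G(20) = mex{1,1} = 0
G(21) = mex{0,0} = 1
G(22) = mex{1,1} = 0
G(23) = mex{0,0} = 1
G(24) = mex{1,1} = 0
G(25) = mex{0,0} = 1
G(26) = mex{1,1} = 0
G_A(26) = 0.
Stack B, S = {1, 4, 8}:
G(0) = 0
G(1) = mex{0} = 1
G(2) = mex{1} = 0
G(3) = mex{0} = 1
G(4) = mex{1,0} = 2
G(5) = mex{2,1} = 0
G(6) = mex{0,0} = 1
G(7) = mex{1,1} = 0
G(8) = mex{0,2,0} = 1
G(9) = mex{1,0,1} = 2
G(10) = mex{2,1,0} = 3
G(11) = mex{3,0,1} = 2
G(12) = mex{2,1,2} = 0
G(13) = mex{0,2,0} = 1
G(14) = mex{1,3,1} = 0
G(15) = mex{0,2,0} = 1
G(16) = mex{1,0,1} = 2
G(17) = mex{2,1,2} = 0
G(18) = mex{0,0,3} = 1
G_B(18) = 1.
Stack C, S = {2, 4, 5, 9}:
n :  0  1  2  3  4  5  6  7  8  9 10 11 12 13 14 15 16 17
G :  0  0  1  1  2  2  3  0  0  1  1  2  2  3  0  0  1  1
G_C(17) = 1.
Combined Grundy value = 0 ⊕ 1 ⊕ 1 = 0.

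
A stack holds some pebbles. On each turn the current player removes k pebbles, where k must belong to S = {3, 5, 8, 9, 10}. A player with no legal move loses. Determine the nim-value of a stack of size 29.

1

n :  0  1  2  3  4  5  6  7  8  9 10 11 12 13 14 15 16 17 18 19 20 21 22 23 24 25 26 27 28 29
G :  0  0  0  1  1  1  2  2  2  3  3  3  4  0  0  0  1  1  1  2  2  2  3  3  3  4  0  0  0  1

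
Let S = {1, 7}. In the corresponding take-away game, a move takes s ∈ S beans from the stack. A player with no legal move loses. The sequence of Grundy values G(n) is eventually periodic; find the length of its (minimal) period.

G(0) = 0
G(1) = mex{0} = 1
G(2) = mex{1} = 0
G(3) = mex{0} = 1
G(4) = mex{1} = 0
G(5) = mex{0} = 1
G(6) = mex{1} = 0
G(7) = mex{0,0} = 1
G(8) = mex{1,1} = 0
G(9) = mex{0,0} = 1
G(10) = mex{1,1} = 0
G(11) = mex{0,0} = 1
G(12) = mex{1,1} = 0
G(13) = mex{0,0} = 1
G(14) = mex{1,1} = 0
G(n+2) = G(n) holds for n = 0,…,6 (a full window of length max(S) = 7), so the sequence is purely periodic with period 2.

2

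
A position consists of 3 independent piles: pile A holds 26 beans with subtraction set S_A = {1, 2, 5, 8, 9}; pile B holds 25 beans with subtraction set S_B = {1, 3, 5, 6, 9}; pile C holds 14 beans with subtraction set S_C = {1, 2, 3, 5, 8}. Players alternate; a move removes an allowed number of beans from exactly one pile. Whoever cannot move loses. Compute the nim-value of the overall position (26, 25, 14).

Pile A, S = {1, 2, 5, 8, 9}:
G(0) = 0
G(1) = mex{0} = 1
G(2) = mex{1,0} = 2
G(3) = mex{2,1} = 0
G(4) = mex{0,2} = 1
G(5) = mex{1,0,0} = 2
G(6) = mex{2,1,1} = 0
G(7) = mex{0,2,2} = 1
G(8) = mex{1,0,0,0} = 2
G(9) = mex{2,1,1,1,0} = 3
G(10) = mex{3,2,2,2,1} = 0
G(11) = mex{0,3,0,0,2} = 1
G(12) = mex{1,0,1,1,0} = 2
G(13) = mex{2,1,2,2,1} = 0
G(14) = mex{0,2,3,0,2} = 1
G(15) = mex{1,0,0,1,0} = 2
G(16) = mex{2,1,1,2,1} = 0
G(17) = mex{0,2,2,3,2} = 1
G(18) = mex{1,0,0,0,3} = 2
G(19) = mex{2,1,1,1,0} = 3
G(20) = mex{3,2,2,2,1} = 0
G(21) = mex{0,3,0,0,2} = 1
G(22) = mex{1,0,1,1,0} = 2
G(23) = mex{2,1,2,2,1} = 0
G(24) = mex{0,2,3,0,2} = 1
G(25) = mex{1,0,0,1,0} = 2
G(26) = mex{2,1,1,2,1} = 0
G_A(26) = 0.
Pile B, S = {1, 3, 5, 6, 9}:
G(0) = 0
G(1) = mex{0} = 1
G(2) = mex{1} = 0
G(3) = mex{0,0} = 1
G(4) = mex{1,1} = 0
G(5) = mex{0,0,0} = 1
G(6) = mex{1,1,1,0} = 2
G(7) = mex{2,0,0,1} = 3
G(8) = mex{3,1,1,0} = 2
G(9) = mex{2,2,0,1,0} = 3
G(10) = mex{3,3,1,0,1} = 2
G(11) = mex{2,2,2,1,0} = 3
G(12) = mex{3,3,3,2,1} = 0
G(13) = mex{0,2,2,3,0} = 1
G(14) = mex{1,3,3,2,1} = 0
G(15) = mex{0,0,2,3,2} = 1
G(16) = mex{1,1,3,2,3} = 0
G(17) = mex{0,0,0,3,2} = 1
G(18) = mex{1,1,1,0,3} = 2
G(19) = mex{2,0,0,1,2} = 3
G(20) = mex{3,1,1,0,3} = 2
G(21) = mex{2,2,0,1,0} = 3
G(22) = mex{3,3,1,0,1} = 2
G(23) = mex{2,2,2,1,0} = 3
G(24) = mex{3,3,3,2,1} = 0
G(25) = mex{0,2,2,3,0} = 1
G_B(25) = 1.
Pile C, S = {1, 2, 3, 5, 8}:
n :  0  1  2  3  4  5  6  7  8  9 10 11 12 13 14
G :  0  1  2  3  0  1  2  3  4  5  0  1  2  3  0
G_C(14) = 0.
Combined Grundy value = 0 ⊕ 1 ⊕ 0 = 1.

1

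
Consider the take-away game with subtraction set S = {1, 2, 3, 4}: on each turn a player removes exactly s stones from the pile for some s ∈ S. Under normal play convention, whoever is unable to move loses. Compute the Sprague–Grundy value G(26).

1

n :  0  1  2  3  4  5  6  7  8  9 10 11 12 13 14 15 16 17 18 19 20 21 22 23 24 25 26
G :  0  1  2  3  4  0  1  2  3  4  0  1  2  3  4  0  1  2  3  4  0  1  2  3  4  0  1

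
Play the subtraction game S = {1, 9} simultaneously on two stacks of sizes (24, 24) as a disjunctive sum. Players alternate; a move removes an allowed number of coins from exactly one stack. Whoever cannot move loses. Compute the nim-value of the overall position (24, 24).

0

All stacks use S = {1, 9}:
G(0) = 0
G(1) = mex{0} = 1
G(2) = mex{1} = 0
G(3) = mex{0} = 1
G(4) = mex{1} = 0
G(5) = mex{0} = 1
G(6) = mex{1} = 0
G(7) = mex{0} = 1
G(8) = mex{1} = 0
G(9) = mex{0,0} = 1
G(10) = mex{1,1} = 0
G(11) = mex{0,0} = 1
G(12) = mex{1,1} = 0
G(13) = mex{0,0} = 1
G(14) = mex{1,1} = 0
G(15) = mex{0,0} = 1
G(16) = mex{1,1} = 0
G(17) = mex{0,0} = 1
G(18) = mex{1,1} = 0
G(19) = mex{0,0} = 1
G(20) = mex{1,1} = 0
G(21) = mex{0,0} = 1
G(22) = mex{1,1} = 0
G(23) = mex{0,0} = 1
G(24) = mex{1,1} = 0
Stack A: G(24) = 0.
Stack B: G(24) = 0.
Combined Grundy value = 0 ⊕ 0 = 0.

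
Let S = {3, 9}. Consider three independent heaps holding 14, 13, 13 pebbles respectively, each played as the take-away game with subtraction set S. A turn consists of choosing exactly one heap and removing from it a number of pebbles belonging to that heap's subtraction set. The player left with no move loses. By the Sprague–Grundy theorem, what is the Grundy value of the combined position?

All heaps use S = {3, 9}:
G(0) = 0
G(1) = mex{} = 0
G(2) = mex{} = 0
G(3) = mex{0} = 1
G(4) = mex{0} = 1
G(5) = mex{0} = 1
G(6) = mex{1} = 0
G(7) = mex{1} = 0
G(8) = mex{1} = 0
G(9) = mex{0,0} = 1
G(10) = mex{0,0} = 1
G(11) = mex{0,0} = 1
G(12) = mex{1,1} = 0
G(13) = mex{1,1} = 0
G(14) = mex{1,1} = 0
Heap A: G(14) = 0.
Heap B: G(13) = 0.
Heap C: G(13) = 0.
Combined Grundy value = 0 ⊕ 0 ⊕ 0 = 0.

0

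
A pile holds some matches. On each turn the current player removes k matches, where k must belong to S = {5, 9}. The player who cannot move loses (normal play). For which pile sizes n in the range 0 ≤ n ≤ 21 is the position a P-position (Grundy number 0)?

0, 1, 2, 3, 4, 14, 15, 16, 17, 18

G(0) = 0
G(1) = mex{} = 0
G(2) = mex{} = 0
G(3) = mex{} = 0
G(4) = mex{} = 0
G(5) = mex{0} = 1
G(6) = mex{0} = 1
G(7) = mex{0} = 1
G(8) = mex{0} = 1
G(9) = mex{0,0} = 1
G(10) = mex{1,0} = 2
G(11) = mex{1,0} = 2
G(12) = mex{1,0} = 2
G(13) = mex{1,0} = 2
G(14) = mex{1,1} = 0
G(15) = mex{2,1} = 0
G(16) = mex{2,1} = 0
G(17) = mex{2,1} = 0
G(18) = mex{2,1} = 0
G(19) = mex{0,2} = 1
G(20) = mex{0,2} = 1
G(21) = mex{0,2} = 1
P-positions are exactly the n with G(n) = 0.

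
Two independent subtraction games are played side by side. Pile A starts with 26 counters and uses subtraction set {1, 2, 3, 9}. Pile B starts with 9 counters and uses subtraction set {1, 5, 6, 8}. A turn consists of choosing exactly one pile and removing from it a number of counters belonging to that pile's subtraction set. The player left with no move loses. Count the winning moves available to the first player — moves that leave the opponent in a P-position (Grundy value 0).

2

Pile A, S = {1, 2, 3, 9}:
n :  0  1  2  3  4  5  6  7  8  9 10 11 12 13 14 15 16 17 18 19 20 21 22 23 24 25 26
G :  0  1  2  3  0  1  2  3  0  1  2  3  0  1  2  3  0  1  2  3  0  1  2  3  0  1  2
G_A(26) = 2.
Pile B, S = {1, 5, 6, 8}:
G(0) = 0
G(1) = mex{0} = 1
G(2) = mex{1} = 0
G(3) = mex{0} = 1
G(4) = mex{1} = 0
G(5) = mex{0,0} = 1
G(6) = mex{1,1,0} = 2
G(7) = mex{2,0,1} = 3
G(8) = mex{3,1,0,0} = 2
G(9) = mex{2,0,1,1} = 3
G_B(9) = 3.
Combined Grundy value = 2 ⊕ 3 = 1.
A winning move leaves total XOR = 0, i.e. changes one component's Grundy value g to g ⊕ X where X is the current total.
Pile A: need g' = 2⊕1 = 3. Options: 26−1→G=1, 26−2→G=0, 26−3→G=3, 26−9→G=1. Hits: 1.
Pile B: need g' = 3⊕1 = 2. Options: 9−1→G=2, 9−5→G=0, 9−6→G=1, 9−8→G=1. Hits: 1.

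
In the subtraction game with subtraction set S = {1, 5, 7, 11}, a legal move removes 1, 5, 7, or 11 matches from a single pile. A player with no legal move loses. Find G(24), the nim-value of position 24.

0

n :  0  1  2  3  4  5  6  7  8  9 10 11 12 13 14 15 16 17 18 19 20 21 22 23 24
G :  0  1  0  1  0  1  0  1  0  1  0  1  0  1  0  1  0  1  0  1  0  1  0  1  0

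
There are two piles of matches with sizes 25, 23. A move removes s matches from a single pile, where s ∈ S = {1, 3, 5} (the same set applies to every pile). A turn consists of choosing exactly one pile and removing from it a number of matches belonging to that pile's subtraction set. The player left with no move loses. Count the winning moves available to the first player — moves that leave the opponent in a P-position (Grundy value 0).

0

All piles use S = {1, 3, 5}:
G(0) = 0
G(1) = mex{0} = 1
G(2) = mex{1} = 0
G(3) = mex{0,0} = 1
G(4) = mex{1,1} = 0
G(5) = mex{0,0,0} = 1
G(6) = mex{1,1,1} = 0
G(7) = mex{0,0,0} = 1
G(8) = mex{1,1,1} = 0
G(9) = mex{0,0,0} = 1
G(10) = mex{1,1,1} = 0
G(11) = mex{0,0,0} = 1
G(12) = mex{1,1,1} = 0
G(13) = mex{0,0,0} = 1
G(14) = mex{1,1,1} = 0
G(15) = mex{0,0,0} = 1
G(16) = mex{1,1,1} = 0
G(17) = mex{0,0,0} = 1
G(18) = mex{1,1,1} = 0
G(19) = mex{0,0,0} = 1
G(20) = mex{1,1,1} = 0
G(21) = mex{0,0,0} = 1
G(22) = mex{1,1,1} = 0
G(23) = mex{0,0,0} = 1
G(24) = mex{1,1,1} = 0
G(25) = mex{0,0,0} = 1
Pile A: G(25) = 1.
Pile B: G(23) = 1.
Combined Grundy value = 1 ⊕ 1 = 0.
A winning move leaves total XOR = 0, i.e. changes one component's Grundy value g to g ⊕ X where X is the current total.
Pile A: target g' = 1⊕0 = 1, but every legal move changes the Grundy value (mex property), so 0 moves.
Pile B: target g' = 1⊕0 = 1, but every legal move changes the Grundy value (mex property), so 0 moves.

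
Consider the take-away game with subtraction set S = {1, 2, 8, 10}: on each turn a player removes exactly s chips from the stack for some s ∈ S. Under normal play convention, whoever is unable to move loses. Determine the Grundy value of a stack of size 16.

G(0) = 0
G(1) = mex{0} = 1
G(2) = mex{1,0} = 2
G(3) = mex{2,1} = 0
G(4) = mex{0,2} = 1
G(5) = mex{1,0} = 2
G(6) = mex{2,1} = 0
G(7) = mex{0,2} = 1
G(8) = mex{1,0,0} = 2
G(9) = mex{2,1,1} = 0
G(10) = mex{0,2,2,0} = 1
G(11) = mex{1,0,0,1} = 2
G(12) = mex{2,1,1,2} = 0
G(13) = mex{0,2,2,0} = 1
G(14) = mex{1,0,0,1} = 2
G(15) = mex{2,1,1,2} = 0
G(16) = mex{0,2,2,0} = 1

1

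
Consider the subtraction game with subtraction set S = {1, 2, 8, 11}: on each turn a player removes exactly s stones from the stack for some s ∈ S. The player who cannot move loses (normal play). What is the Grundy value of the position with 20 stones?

n :  0  1  2  3  4  5  6  7  8  9 10 11 12 13 14 15 16 17 18 19 20
G :  0  1  2  0  1  2  0  1  2  0  1  2  0  1  2  0  1  2  0  1  2

2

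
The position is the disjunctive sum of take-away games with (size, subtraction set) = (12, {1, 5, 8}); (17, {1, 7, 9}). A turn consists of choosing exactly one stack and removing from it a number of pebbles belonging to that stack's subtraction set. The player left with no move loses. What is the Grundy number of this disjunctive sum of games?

3

Stack A, S = {1, 5, 8}:
n :  0  1  2  3  4  5  6  7  8  9 10 11 12
G :  0  1  0  1  0  1  0  1  2  3  2  3  2
G_A(12) = 2.
Stack B, S = {1, 7, 9}:
G(0) = 0
G(1) = mex{0} = 1
G(2) = mex{1} = 0
G(3) = mex{0} = 1
G(4) = mex{1} = 0
G(5) = mex{0} = 1
G(6) = mex{1} = 0
G(7) = mex{0,0} = 1
G(8) = mex{1,1} = 0
G(9) = mex{0,0,0} = 1
G(10) = mex{1,1,1} = 0
G(11) = mex{0,0,0} = 1
G(12) = mex{1,1,1} = 0
G(13) = mex{0,0,0} = 1
G(14) = mex{1,1,1} = 0
G(15) = mex{0,0,0} = 1
G(16) = mex{1,1,1} = 0
G(17) = mex{0,0,0} = 1
G_B(17) = 1.
Combined Grundy value = 2 ⊕ 1 = 3.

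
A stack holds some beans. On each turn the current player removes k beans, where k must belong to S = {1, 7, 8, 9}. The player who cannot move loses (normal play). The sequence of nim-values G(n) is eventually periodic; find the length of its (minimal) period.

16

G(0) = 0
G(1) = mex{0} = 1
G(2) = mex{1} = 0
G(3) = mex{0} = 1
G(4) = mex{1} = 0
G(5) = mex{0} = 1
G(6) = mex{1} = 0
G(7) = mex{0,0} = 1
G(8) = mex{1,1,0} = 2
G(9) = mex{2,0,1,0} = 3
G(10) = mex{3,1,0,1} = 2
G(11) = mex{2,0,1,0} = 3
G(12) = mex{3,1,0,1} = 2
G(13) = mex{2,0,1,0} = 3
G(14) = mex{3,1,0,1} = 2
G(15) = mex{2,2,1,0} = 3
G(16) = mex{3,3,2,1} = 0
G(17) = mex{0,2,3,2} = 1
G(18) = mex{1,3,2,3} = 0
G(19) = mex{0,2,3,2} = 1
G(20) = mex{1,3,2,3} = 0
G(21) = mex{0,2,3,2} = 1
G(22) = mex{1,3,2,3} = 0
G(23) = mex{0,0,3,2} = 1
G(24) = mex{1,1,0,3} = 2
G(25) = mex{2,0,1,0} = 3
G(26) = mex{3,1,0,1} = 2
G(27) = mex{2,0,1,0} = 3
G(28) = mex{3,1,0,1} = 2
G(29) = mex{2,0,1,0} = 3
G(30) = mex{3,1,0,1} = 2
G(31) = mex{2,2,1,0} = 3
G(32) = mex{3,3,2,1} = 0
G(33) = mex{0,2,3,2} = 1
G(n+16) = G(n) holds for n = 0,…,8 (a full window of length max(S) = 9), so the sequence is purely periodic with period 16.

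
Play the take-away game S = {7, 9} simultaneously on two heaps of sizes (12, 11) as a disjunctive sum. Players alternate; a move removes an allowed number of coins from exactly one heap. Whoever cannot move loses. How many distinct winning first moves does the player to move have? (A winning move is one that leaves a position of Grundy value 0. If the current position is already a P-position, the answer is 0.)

All heaps use S = {7, 9}:
G(0) = 0
G(1) = mex{} = 0
G(2) = mex{} = 0
G(3) = mex{} = 0
G(4) = mex{} = 0
G(5) = mex{} = 0
G(6) = mex{} = 0
G(7) = mex{0} = 1
G(8) = mex{0} = 1
G(9) = mex{0,0} = 1
G(10) = mex{0,0} = 1
G(11) = mex{0,0} = 1
G(12) = mex{0,0} = 1
Heap A: G(12) = 1.
Heap B: G(11) = 1.
Combined Grundy value = 1 ⊕ 1 = 0.
A winning move leaves total XOR = 0, i.e. changes one component's Grundy value g to g ⊕ X where X is the current total.
Heap A: target g' = 1⊕0 = 1, but every legal move changes the Grundy value (mex property), so 0 moves.
Heap B: target g' = 1⊕0 = 1, but every legal move changes the Grundy value (mex property), so 0 moves.

0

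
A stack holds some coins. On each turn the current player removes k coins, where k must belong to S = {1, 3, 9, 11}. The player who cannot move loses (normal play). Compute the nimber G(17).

1

G(0) = 0
G(1) = mex{0} = 1
G(2) = mex{1} = 0
G(3) = mex{0,0} = 1
G(4) = mex{1,1} = 0
G(5) = mex{0,0} = 1
G(6) = mex{1,1} = 0
G(7) = mex{0,0} = 1
G(8) = mex{1,1} = 0
G(9) = mex{0,0,0} = 1
G(10) = mex{1,1,1} = 0
G(11) = mex{0,0,0,0} = 1
G(12) = mex{1,1,1,1} = 0
G(13) = mex{0,0,0,0} = 1
G(14) = mex{1,1,1,1} = 0
G(15) = mex{0,0,0,0} = 1
G(16) = mex{1,1,1,1} = 0
G(17) = mex{0,0,0,0} = 1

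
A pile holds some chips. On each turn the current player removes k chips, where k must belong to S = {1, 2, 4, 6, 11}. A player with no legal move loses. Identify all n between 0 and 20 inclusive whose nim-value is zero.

G(0) = 0
G(1) = mex{0} = 1
G(2) = mex{1,0} = 2
G(3) = mex{2,1} = 0
G(4) = mex{0,2,0} = 1
G(5) = mex{1,0,1} = 2
G(6) = mex{2,1,2,0} = 3
G(7) = mex{3,2,0,1} = 4
G(8) = mex{4,3,1,2} = 0
G(9) = mex{0,4,2,0} = 1
G(10) = mex{1,0,3,1} = 2
G(11) = mex{2,1,4,2,0} = 3
G(12) = mex{3,2,0,3,1} = 4
G(13) = mex{4,3,1,4,2} = 0
G(14) = mex{0,4,2,0,0} = 1
G(15) = mex{1,0,3,1,1} = 2
G(16) = mex{2,1,4,2,2} = 0
G(17) = mex{0,2,0,3,3} = 1
G(18) = mex{1,0,1,4,4} = 2
G(19) = mex{2,1,2,0,0} = 3
G(20) = mex{3,2,0,1,1} = 4
P-positions are exactly the n with G(n) = 0.

0, 3, 8, 13, 16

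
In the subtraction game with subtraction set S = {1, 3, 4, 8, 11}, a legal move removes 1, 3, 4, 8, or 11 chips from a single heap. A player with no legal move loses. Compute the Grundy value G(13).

2

G(0) = 0
G(1) = mex{0} = 1
G(2) = mex{1} = 0
G(3) = mex{0,0} = 1
G(4) = mex{1,1,0} = 2
G(5) = mex{2,0,1} = 3
G(6) = mex{3,1,0} = 2
G(7) = mex{2,2,1} = 0
G(8) = mex{0,3,2,0} = 1
G(9) = mex{1,2,3,1} = 0
G(10) = mex{0,0,2,0} = 1
G(11) = mex{1,1,0,1,0} = 2
G(12) = mex{2,0,1,2,1} = 3
G(13) = mex{3,1,0,3,0} = 2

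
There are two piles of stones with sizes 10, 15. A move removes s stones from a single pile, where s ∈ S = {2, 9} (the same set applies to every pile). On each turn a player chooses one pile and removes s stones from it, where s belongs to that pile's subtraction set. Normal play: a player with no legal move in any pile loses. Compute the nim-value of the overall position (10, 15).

1

All piles use S = {2, 9}:
G(0) = 0
G(1) = mex{} = 0
G(2) = mex{0} = 1
G(3) = mex{0} = 1
G(4) = mex{1} = 0
G(5) = mex{1} = 0
G(6) = mex{0} = 1
G(7) = mex{0} = 1
G(8) = mex{1} = 0
G(9) = mex{1,0} = 2
G(10) = mex{0,0} = 1
G(11) = mex{2,1} = 0
G(12) = mex{1,1} = 0
G(13) = mex{0,0} = 1
G(14) = mex{0,0} = 1
G(15) = mex{1,1} = 0
Pile A: G(10) = 1.
Pile B: G(15) = 0.
Combined Grundy value = 1 ⊕ 0 = 1.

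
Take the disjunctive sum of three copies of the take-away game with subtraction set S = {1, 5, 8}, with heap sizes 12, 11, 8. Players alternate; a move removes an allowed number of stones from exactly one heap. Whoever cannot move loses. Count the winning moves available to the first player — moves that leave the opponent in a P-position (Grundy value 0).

All heaps use S = {1, 5, 8}:
n :  0  1  2  3  4  5  6  7  8  9 10 11 12
G :  0  1  0  1  0  1  0  1  2  3  2  3  2
Heap A: G(12) = 2.
Heap B: G(11) = 3.
Heap C: G(8) = 2.
Combined Grundy value = 2 ⊕ 3 ⊕ 2 = 3.
A winning move leaves total XOR = 0, i.e. changes one component's Grundy value g to g ⊕ X where X is the current total.
Heap A: need g' = 2⊕3 = 1. Options: 12−1→G=3, 12−5→G=1, 12−8→G=0. Hits: 1.
Heap B: need g' = 3⊕3 = 0. Options: 11−1→G=2, 11−5→G=0, 11−8→G=1. Hits: 1.
Heap C: need g' = 2⊕3 = 1. Options: 8−1→G=1, 8−5→G=1, 8−8→G=0. Hits: 2.

4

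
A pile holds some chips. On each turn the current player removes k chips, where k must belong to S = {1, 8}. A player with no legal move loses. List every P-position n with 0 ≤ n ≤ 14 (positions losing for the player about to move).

0, 2, 4, 6, 9, 11, 13

n :  0  1  2  3  4  5  6  7  8  9 10 11 12 13 14
G :  0  1  0  1  0  1  0  1  2  0  1  0  1  0  1
P-positions are exactly the n with G(n) = 0.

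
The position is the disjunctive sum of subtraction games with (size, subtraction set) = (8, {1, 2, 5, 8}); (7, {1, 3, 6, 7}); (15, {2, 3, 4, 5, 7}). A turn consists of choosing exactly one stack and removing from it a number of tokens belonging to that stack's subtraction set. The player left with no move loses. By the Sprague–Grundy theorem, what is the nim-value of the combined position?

Stack A, S = {1, 2, 5, 8}:
n : 0 1 2 3 4 5 6 7 8
G : 0 1 2 0 1 2 0 1 2
G_A(8) = 2.
Stack B, S = {1, 3, 6, 7}:
G(0) = 0
G(1) = mex{0} = 1
G(2) = mex{1} = 0
G(3) = mex{0,0} = 1
G(4) = mex{1,1} = 0
G(5) = mex{0,0} = 1
G(6) = mex{1,1,0} = 2
G(7) = mex{2,0,1,0} = 3
G_B(7) = 3.
Stack C, S = {2, 3, 4, 5, 7}:
n :  0  1  2  3  4  5  6  7  8  9 10 11 12 13 14 15
G :  0  0  1  1  2  2  3  3  4  0  0  1  1  2  2  3
G_C(15) = 3.
Combined Grundy value = 2 ⊕ 3 ⊕ 3 = 2.

2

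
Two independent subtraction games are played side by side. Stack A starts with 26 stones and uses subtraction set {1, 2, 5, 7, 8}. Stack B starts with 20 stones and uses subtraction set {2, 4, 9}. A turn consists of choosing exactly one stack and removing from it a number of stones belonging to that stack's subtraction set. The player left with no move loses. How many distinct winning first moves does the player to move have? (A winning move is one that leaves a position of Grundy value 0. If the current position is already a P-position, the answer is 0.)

4

Stack A, S = {1, 2, 5, 7, 8}:
n :  0  1  2  3  4  5  6  7  8  9 10 11 12 13 14 15 16 17 18 19 20 21 22 23 24 25 26
G :  0  1  2  0  1  2  0  1  2  0  1  2  0  1  2  0  1  2  0  1  2  0  1  2  0  1  2
G_A(26) = 2.
Stack B, S = {2, 4, 9}:
n :  0  1  2  3  4  5  6  7  8  9 10 11 12 13 14 15 16 17 18 19 20
G :  0  0  1  1  2  2  0  0  1  1  2  2  0  0  1  1  2  2  0  0  1
G_B(20) = 1.
Combined Grundy value = 2 ⊕ 1 = 3.
A winning move leaves total XOR = 0, i.e. changes one component's Grundy value g to g ⊕ X where X is the current total.
Stack A: need g' = 2⊕3 = 1. Options: 26−1→G=1, 26−2→G=0, 26−5→G=0, 26−7→G=1, 26−8→G=0. Hits: 2.
Stack B: need g' = 1⊕3 = 2. Options: 20−2→G=0, 20−4→G=2, 20−9→G=2. Hits: 2.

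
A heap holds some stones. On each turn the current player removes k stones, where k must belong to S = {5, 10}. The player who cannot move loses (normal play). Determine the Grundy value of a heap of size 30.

0

n :  0  1  2  3  4  5  6  7  8  9 10 11 12 13 14 15 16 17 18 19 20 21 22 23 24 25 26 27 28 29 30
G :  0  0  0  0  0  1  1  1  1  1  2  2  2  2  2  0  0  0  0  0  1  1  1  1  1  2  2  2  2  2  0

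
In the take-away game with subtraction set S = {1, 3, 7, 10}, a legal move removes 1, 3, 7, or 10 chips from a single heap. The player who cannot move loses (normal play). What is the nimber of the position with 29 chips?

G(0) = 0
G(1) = mex{0} = 1
G(2) = mex{1} = 0
G(3) = mex{0,0} = 1
G(4) = mex{1,1} = 0
G(5) = mex{0,0} = 1
G(6) = mex{1,1} = 0
G(7) = mex{0,0,0} = 1
G(8) = mex{1,1,1} = 0
G(9) = mex{0,0,0} = 1
G(10) = mex{1,1,1,0} = 2
G(11) = mex{2,0,0,1} = 3
G(12) = mex{3,1,1,0} = 2
G(13) = mex{2,2,0,1} = 3
G(14) = mex{3,3,1,0} = 2
G(15) = mex{2,2,0,1} = 3
G(16) = mex{3,3,1,0} = 2
G(17) = mex{2,2,2,1} = 0
G(18) = mex{0,3,3,0} = 1
G(19) = mex{1,2,2,1} = 0
G(20) = mex{0,0,3,2} = 1
G(21) = mex{1,1,2,3} = 0
G(22) = mex{0,0,3,2} = 1
G(23) = mex{1,1,2,3} = 0
G(24) = mex{0,0,0,2} = 1
G(25) = mex{1,1,1,3} = 0
G(26) = mex{0,0,0,2} = 1
G(27) = mex{1,1,1,0} = 2
G(28) = mex{2,0,0,1} = 3
G(29) = mex{3,1,1,0} = 2

2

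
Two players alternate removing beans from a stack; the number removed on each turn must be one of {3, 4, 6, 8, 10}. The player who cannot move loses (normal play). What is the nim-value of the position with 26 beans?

0

G(0) = 0
G(1) = mex{} = 0
G(2) = mex{} = 0
G(3) = mex{0} = 1
G(4) = mex{0,0} = 1
G(5) = mex{0,0} = 1
G(6) = mex{1,0,0} = 2
G(7) = mex{1,1,0} = 2
G(8) = mex{1,1,0,0} = 2
G(9) = mex{2,1,1,0} = 3
G(10) = mex{2,2,1,0,0} = 3
G(11) = mex{2,2,1,1,0} = 3
G(12) = mex{3,2,2,1,0} = 4
G(13) = mex{3,3,2,1,1} = 0
G(14) = mex{3,3,2,2,1} = 0
G(15) = mex{4,3,3,2,1} = 0
G(16) = mex{0,4,3,2,2} = 1
G(17) = mex{0,0,3,3,2} = 1
G(18) = mex{0,0,4,3,2} = 1
G(19) = mex{1,0,0,3,3} = 2
G(20) = mex{1,1,0,4,3} = 2
G(21) = mex{1,1,0,0,3} = 2
G(22) = mex{2,1,1,0,4} = 3
G(23) = mex{2,2,1,0,0} = 3
G(24) = mex{2,2,1,1,0} = 3
G(25) = mex{3,2,2,1,0} = 4
G(26) = mex{3,3,2,1,1} = 0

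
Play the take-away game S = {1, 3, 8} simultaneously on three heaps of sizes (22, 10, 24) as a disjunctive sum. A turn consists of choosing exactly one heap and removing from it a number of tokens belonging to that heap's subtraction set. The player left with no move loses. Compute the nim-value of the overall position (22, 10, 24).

2

All heaps use S = {1, 3, 8}:
G(0) = 0
G(1) = mex{0} = 1
G(2) = mex{1} = 0
G(3) = mex{0,0} = 1
G(4) = mex{1,1} = 0
G(5) = mex{0,0} = 1
G(6) = mex{1,1} = 0
G(7) = mex{0,0} = 1
G(8) = mex{1,1,0} = 2
G(9) = mex{2,0,1} = 3
G(10) = mex{3,1,0} = 2
G(11) = mex{2,2,1} = 0
G(12) = mex{0,3,0} = 1
G(13) = mex{1,2,1} = 0
G(14) = mex{0,0,0} = 1
G(15) = mex{1,1,1} = 0
G(16) = mex{0,0,2} = 1
G(17) = mex{1,1,3} = 0
G(18) = mex{0,0,2} = 1
G(19) = mex{1,1,0} = 2
G(20) = mex{2,0,1} = 3
G(21) = mex{3,1,0} = 2
G(22) = mex{2,2,1} = 0
G(23) = mex{0,3,0} = 1
G(24) = mex{1,2,1} = 0
Heap A: G(22) = 0.
Heap B: G(10) = 2.
Heap C: G(24) = 0.
Combined Grundy value = 0 ⊕ 2 ⊕ 0 = 2.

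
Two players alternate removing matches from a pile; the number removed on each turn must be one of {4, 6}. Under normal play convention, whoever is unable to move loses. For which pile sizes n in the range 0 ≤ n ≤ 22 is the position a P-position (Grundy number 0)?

G(0) = 0
G(1) = mex{} = 0
G(2) = mex{} = 0
G(3) = mex{} = 0
G(4) = mex{0} = 1
G(5) = mex{0} = 1
G(6) = mex{0,0} = 1
G(7) = mex{0,0} = 1
G(8) = mex{1,0} = 2
G(9) = mex{1,0} = 2
G(10) = mex{1,1} = 0
G(11) = mex{1,1} = 0
G(12) = mex{2,1} = 0
G(13) = mex{2,1} = 0
G(14) = mex{0,2} = 1
G(15) = mex{0,2} = 1
G(16) = mex{0,0} = 1
G(17) = mex{0,0} = 1
G(18) = mex{1,0} = 2
G(19) = mex{1,0} = 2
G(20) = mex{1,1} = 0
G(21) = mex{1,1} = 0
G(22) = mex{2,1} = 0
P-positions are exactly the n with G(n) = 0.

0, 1, 2, 3, 10, 11, 12, 13, 20, 21, 22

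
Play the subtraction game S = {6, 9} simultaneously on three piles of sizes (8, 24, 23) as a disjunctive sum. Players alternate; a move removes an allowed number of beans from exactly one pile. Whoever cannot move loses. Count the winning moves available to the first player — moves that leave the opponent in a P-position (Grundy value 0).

4

All piles use S = {6, 9}:
n :  0  1  2  3  4  5  6  7  8  9 10 11 12 13 14 15 16 17 18 19 20 21 22 23 24
G :  0  0  0  0  0  0  1  1  1  1  1  1  2  2  2  0  0  0  0  0  0  1  1  1  1
Pile A: G(8) = 1.
Pile B: G(24) = 1.
Pile C: G(23) = 1.
Combined Grundy value = 1 ⊕ 1 ⊕ 1 = 1.
A winning move leaves total XOR = 0, i.e. changes one component's Grundy value g to g ⊕ X where X is the current total.
Pile A: need g' = 1⊕1 = 0. Options: 8−6→G=0. Hits: 1.
Pile B: need g' = 1⊕1 = 0. Options: 24−6→G=0, 24−9→G=0. Hits: 2.
Pile C: need g' = 1⊕1 = 0. Options: 23−6→G=0, 23−9→G=2. Hits: 1.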